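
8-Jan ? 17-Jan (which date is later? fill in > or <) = <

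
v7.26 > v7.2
True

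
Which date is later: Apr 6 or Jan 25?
Apr 6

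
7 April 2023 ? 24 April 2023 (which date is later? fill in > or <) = <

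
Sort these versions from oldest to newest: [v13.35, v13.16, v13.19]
[v13.16, v13.19, v13.35]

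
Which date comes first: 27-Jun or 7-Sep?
27-Jun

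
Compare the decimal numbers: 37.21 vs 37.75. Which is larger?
37.75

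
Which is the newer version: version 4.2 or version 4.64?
version 4.64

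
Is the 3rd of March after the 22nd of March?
No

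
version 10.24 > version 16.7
False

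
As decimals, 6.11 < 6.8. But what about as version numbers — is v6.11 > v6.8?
True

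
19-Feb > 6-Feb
True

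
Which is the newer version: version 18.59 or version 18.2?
version 18.59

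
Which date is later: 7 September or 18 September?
18 September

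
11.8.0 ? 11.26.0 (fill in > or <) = <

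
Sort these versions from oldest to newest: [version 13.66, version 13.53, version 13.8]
[version 13.8, version 13.53, version 13.66]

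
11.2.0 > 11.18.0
False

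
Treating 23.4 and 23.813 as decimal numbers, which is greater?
23.813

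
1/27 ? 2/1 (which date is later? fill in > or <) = <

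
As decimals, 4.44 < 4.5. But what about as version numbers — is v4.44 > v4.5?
True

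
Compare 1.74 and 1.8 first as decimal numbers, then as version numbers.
As decimals: 1.74 < 1.8. As versions: v1.74 > v1.8 (minor version 74 > 8).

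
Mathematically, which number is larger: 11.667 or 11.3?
11.667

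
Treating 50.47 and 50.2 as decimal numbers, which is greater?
50.47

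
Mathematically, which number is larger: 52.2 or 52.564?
52.564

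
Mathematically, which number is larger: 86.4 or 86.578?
86.578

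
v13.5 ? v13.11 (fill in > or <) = <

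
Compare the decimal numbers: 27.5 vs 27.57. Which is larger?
27.57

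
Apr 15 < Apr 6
False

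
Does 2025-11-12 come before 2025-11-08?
No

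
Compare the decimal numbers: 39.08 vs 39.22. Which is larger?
39.22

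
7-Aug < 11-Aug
True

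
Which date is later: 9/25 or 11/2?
11/2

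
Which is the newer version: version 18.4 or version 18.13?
version 18.13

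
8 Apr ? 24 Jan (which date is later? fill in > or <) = >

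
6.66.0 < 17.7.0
True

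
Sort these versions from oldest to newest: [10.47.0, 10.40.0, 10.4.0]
[10.4.0, 10.40.0, 10.47.0]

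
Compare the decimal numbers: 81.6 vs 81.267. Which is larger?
81.6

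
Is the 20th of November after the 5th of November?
Yes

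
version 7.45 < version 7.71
True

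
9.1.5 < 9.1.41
True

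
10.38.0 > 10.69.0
False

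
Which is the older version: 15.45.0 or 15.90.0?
15.45.0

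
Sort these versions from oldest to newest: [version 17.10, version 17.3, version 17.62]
[version 17.3, version 17.10, version 17.62]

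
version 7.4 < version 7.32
True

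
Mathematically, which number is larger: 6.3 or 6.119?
6.3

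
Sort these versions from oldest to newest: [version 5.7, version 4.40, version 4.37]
[version 4.37, version 4.40, version 5.7]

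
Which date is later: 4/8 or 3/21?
4/8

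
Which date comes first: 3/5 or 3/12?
3/5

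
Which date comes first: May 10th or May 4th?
May 4th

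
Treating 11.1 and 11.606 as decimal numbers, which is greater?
11.606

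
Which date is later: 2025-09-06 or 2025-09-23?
2025-09-23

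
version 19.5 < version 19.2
False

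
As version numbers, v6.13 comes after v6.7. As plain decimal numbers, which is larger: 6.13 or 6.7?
6.7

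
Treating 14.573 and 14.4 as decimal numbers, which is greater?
14.573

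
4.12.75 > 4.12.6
True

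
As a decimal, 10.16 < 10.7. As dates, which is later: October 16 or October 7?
October 16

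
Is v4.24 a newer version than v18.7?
No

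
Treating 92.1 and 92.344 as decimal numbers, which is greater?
92.344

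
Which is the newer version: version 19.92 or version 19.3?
version 19.92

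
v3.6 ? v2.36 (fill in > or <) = >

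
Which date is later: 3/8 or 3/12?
3/12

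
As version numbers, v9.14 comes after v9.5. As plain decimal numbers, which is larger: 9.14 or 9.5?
9.5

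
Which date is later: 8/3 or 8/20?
8/20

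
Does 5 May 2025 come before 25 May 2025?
Yes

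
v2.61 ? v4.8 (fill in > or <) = <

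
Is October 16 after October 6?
Yes. Day 16 comes after day 6 in October — this is a date comparison, not a decimal one (the decimal 10.16 would be smaller than 10.6).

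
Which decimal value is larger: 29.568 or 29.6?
29.6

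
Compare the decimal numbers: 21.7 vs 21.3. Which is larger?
21.7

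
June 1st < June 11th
True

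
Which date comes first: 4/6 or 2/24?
2/24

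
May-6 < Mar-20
False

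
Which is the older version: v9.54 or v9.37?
v9.37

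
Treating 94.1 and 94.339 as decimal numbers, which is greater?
94.339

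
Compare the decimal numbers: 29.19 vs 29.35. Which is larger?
29.35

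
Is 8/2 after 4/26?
Yes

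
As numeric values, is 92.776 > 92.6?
True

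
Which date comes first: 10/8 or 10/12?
10/8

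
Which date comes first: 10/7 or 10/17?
10/7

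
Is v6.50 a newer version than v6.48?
Yes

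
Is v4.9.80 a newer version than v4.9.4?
Yes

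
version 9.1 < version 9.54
True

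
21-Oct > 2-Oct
True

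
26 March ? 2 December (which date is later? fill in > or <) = <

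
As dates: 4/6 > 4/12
False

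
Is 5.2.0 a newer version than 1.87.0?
Yes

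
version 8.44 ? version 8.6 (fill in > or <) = >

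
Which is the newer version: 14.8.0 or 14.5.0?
14.8.0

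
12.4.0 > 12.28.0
False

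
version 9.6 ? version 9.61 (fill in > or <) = <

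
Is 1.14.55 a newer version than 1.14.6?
Yes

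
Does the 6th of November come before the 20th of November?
Yes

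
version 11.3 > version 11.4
False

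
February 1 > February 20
False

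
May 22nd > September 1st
False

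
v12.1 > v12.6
False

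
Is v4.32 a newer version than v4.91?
No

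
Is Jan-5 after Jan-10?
No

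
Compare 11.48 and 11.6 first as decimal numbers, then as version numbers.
As decimals: 11.48 < 11.6. As versions: v11.48 > v11.6 (minor version 48 > 6).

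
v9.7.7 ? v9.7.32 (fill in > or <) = <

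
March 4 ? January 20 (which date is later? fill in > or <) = >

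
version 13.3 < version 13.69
True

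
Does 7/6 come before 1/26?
No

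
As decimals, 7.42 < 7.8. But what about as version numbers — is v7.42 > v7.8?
True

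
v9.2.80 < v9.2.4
False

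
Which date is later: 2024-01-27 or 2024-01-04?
2024-01-27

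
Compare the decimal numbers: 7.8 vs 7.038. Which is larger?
7.8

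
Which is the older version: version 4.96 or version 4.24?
version 4.24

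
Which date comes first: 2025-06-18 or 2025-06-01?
2025-06-01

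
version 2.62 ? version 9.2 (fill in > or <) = <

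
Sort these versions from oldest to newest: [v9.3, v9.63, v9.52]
[v9.3, v9.52, v9.63]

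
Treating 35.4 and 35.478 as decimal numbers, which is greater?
35.478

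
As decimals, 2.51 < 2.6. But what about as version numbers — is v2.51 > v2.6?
True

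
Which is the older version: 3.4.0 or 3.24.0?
3.4.0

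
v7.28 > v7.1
True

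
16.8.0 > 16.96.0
False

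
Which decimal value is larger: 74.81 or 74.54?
74.81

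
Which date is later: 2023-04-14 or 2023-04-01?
2023-04-14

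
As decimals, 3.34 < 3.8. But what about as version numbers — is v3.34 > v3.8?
True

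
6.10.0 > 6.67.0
False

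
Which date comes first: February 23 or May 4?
February 23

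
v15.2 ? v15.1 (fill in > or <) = >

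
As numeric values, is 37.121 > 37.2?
False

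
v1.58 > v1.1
True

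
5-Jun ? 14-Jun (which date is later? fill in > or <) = <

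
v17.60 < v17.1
False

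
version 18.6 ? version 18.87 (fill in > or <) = <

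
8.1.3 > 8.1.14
False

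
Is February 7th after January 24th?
Yes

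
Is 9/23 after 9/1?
Yes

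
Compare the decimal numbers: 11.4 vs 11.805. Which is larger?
11.805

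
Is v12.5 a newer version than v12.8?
No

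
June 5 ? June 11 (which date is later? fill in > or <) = <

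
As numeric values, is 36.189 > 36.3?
False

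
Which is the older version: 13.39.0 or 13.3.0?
13.3.0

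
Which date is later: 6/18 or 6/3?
6/18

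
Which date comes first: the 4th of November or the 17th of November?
the 4th of November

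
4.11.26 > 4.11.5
True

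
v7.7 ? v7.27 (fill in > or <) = <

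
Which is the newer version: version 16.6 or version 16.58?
version 16.58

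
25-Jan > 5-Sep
False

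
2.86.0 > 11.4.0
False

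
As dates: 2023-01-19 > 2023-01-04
True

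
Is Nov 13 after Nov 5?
Yes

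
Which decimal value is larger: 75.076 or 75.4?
75.4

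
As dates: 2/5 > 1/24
True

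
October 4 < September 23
False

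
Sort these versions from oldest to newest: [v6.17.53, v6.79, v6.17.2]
[v6.17.2, v6.17.53, v6.79]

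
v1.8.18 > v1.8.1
True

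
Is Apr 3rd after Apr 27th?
No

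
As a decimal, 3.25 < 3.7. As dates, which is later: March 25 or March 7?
March 25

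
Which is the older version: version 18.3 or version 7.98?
version 7.98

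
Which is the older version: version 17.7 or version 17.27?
version 17.7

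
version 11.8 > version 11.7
True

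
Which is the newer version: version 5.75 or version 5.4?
version 5.75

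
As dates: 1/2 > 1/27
False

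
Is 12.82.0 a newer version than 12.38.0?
Yes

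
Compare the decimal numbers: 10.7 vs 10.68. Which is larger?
10.7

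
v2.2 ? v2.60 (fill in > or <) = <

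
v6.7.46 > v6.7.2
True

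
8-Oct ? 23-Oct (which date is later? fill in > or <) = <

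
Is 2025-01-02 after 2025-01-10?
No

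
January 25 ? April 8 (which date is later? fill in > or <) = <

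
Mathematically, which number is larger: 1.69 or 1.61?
1.69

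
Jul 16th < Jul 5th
False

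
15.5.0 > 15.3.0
True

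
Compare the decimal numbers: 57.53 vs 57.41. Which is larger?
57.53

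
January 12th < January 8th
False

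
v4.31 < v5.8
True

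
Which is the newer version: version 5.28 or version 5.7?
version 5.28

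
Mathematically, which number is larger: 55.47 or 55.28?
55.47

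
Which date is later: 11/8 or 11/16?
11/16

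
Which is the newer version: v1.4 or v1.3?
v1.4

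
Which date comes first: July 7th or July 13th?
July 7th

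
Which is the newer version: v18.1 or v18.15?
v18.15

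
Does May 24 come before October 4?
Yes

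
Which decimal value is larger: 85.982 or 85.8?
85.982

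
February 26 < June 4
True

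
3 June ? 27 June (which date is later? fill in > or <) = <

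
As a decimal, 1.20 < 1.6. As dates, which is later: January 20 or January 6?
January 20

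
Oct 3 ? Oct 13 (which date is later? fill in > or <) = <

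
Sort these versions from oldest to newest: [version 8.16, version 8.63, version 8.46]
[version 8.16, version 8.46, version 8.63]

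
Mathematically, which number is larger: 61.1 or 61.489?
61.489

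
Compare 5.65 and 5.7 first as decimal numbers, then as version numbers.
As decimals: 5.65 < 5.7. As versions: v5.65 > v5.7 (minor version 65 > 7).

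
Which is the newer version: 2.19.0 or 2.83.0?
2.83.0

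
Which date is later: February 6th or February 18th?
February 18th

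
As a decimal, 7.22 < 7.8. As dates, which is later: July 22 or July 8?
July 22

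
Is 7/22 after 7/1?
Yes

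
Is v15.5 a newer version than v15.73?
No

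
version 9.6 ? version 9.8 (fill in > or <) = <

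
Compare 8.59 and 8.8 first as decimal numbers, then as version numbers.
As decimals: 8.59 < 8.8. As versions: v8.59 > v8.8 (minor version 59 > 8).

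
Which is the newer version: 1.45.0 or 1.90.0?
1.90.0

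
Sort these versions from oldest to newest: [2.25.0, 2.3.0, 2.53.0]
[2.3.0, 2.25.0, 2.53.0]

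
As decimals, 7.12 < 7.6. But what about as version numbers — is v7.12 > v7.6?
True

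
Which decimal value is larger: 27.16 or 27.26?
27.26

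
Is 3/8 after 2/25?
Yes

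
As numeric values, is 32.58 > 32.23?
True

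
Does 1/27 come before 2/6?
Yes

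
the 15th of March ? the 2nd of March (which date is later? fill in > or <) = >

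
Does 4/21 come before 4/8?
No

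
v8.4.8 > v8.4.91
False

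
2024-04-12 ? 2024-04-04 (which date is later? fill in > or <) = >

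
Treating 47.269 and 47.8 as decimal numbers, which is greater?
47.8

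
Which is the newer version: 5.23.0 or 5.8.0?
5.23.0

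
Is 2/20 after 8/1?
No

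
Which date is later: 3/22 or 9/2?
9/2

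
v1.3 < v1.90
True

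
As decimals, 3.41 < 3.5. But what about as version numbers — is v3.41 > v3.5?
True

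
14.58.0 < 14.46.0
False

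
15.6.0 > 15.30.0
False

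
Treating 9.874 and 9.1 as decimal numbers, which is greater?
9.874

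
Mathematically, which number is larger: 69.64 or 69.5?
69.64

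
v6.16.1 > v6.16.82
False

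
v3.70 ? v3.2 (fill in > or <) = >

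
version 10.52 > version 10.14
True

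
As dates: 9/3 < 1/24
False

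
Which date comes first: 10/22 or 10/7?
10/7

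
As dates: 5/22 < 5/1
False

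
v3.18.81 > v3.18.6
True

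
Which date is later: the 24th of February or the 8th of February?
the 24th of February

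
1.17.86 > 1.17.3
True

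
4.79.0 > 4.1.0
True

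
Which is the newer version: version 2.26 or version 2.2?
version 2.26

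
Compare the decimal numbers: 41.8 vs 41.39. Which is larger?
41.8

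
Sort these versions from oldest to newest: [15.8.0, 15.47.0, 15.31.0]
[15.8.0, 15.31.0, 15.47.0]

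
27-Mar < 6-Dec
True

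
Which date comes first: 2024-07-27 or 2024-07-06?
2024-07-06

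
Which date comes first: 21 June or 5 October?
21 June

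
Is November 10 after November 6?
Yes. Day 10 comes after day 6 in November — this is a date comparison, not a decimal one (the decimal 11.10 would be smaller than 11.6).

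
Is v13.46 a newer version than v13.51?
No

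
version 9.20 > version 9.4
True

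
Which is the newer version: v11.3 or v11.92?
v11.92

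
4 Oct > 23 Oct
False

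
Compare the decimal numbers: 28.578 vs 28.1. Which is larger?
28.578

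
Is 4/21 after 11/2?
No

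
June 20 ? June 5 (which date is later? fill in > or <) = >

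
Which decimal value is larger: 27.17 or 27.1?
27.17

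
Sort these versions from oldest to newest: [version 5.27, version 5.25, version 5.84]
[version 5.25, version 5.27, version 5.84]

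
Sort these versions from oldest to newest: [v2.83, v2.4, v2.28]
[v2.4, v2.28, v2.83]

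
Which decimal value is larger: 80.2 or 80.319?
80.319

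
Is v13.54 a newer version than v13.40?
Yes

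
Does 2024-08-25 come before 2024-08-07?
No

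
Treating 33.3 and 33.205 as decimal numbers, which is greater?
33.3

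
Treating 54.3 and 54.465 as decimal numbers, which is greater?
54.465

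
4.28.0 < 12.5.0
True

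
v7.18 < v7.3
False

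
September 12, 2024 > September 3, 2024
True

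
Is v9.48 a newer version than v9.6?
Yes. Version numbers are compared segment by segment as integers, not as decimals: minor version 48 > 6, so v9.48 > v9.6 (even though the decimal 9.48 < 9.6).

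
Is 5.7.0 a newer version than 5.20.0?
No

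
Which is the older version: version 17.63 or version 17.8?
version 17.8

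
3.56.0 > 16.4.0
False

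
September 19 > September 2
True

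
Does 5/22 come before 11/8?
Yes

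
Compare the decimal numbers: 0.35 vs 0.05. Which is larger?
0.35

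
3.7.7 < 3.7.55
True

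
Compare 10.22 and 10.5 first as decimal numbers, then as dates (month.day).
As decimals: 10.22 < 10.5. As dates: 10/22 is later than 10/5 (day 22 > day 5).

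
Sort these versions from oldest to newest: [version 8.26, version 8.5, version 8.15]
[version 8.5, version 8.15, version 8.26]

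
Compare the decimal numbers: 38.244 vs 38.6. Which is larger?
38.6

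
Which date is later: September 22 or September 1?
September 22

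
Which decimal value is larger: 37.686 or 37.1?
37.686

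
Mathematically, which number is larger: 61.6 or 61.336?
61.6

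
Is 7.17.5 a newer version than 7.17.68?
No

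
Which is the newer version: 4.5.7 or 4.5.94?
4.5.94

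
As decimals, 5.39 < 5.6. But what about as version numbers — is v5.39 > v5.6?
True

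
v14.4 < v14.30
True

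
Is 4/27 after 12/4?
No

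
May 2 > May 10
False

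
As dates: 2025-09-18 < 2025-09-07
False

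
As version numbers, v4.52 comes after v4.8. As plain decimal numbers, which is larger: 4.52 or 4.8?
4.8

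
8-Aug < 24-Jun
False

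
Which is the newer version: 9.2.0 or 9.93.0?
9.93.0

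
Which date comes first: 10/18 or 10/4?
10/4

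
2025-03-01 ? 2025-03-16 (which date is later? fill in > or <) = <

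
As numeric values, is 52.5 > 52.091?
True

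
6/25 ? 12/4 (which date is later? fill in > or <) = <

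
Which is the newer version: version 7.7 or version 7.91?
version 7.91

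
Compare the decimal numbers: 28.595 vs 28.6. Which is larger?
28.6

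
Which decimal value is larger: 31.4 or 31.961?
31.961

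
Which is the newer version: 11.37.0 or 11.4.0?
11.37.0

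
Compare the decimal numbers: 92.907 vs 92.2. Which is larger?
92.907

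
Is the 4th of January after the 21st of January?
No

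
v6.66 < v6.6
False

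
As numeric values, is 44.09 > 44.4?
False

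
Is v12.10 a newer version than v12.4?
Yes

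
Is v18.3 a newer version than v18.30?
No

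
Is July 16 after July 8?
Yes. Day 16 comes after day 8 in July — this is a date comparison, not a decimal one (the decimal 7.16 would be smaller than 7.8).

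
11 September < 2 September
False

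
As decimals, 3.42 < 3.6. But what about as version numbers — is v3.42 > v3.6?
True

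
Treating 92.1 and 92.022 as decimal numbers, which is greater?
92.1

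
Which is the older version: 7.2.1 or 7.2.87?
7.2.1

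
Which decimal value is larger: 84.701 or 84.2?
84.701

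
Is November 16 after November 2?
Yes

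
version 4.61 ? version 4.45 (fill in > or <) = >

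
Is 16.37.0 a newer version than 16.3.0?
Yes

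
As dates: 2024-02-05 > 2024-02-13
False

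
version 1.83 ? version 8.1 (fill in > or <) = <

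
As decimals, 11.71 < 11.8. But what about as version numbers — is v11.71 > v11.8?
True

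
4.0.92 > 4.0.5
True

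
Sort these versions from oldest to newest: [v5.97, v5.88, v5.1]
[v5.1, v5.88, v5.97]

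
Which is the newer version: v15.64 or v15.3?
v15.64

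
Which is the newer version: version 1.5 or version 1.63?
version 1.63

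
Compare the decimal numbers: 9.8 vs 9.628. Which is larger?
9.8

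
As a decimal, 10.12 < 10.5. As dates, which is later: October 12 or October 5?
October 12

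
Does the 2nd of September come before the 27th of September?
Yes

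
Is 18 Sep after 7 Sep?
Yes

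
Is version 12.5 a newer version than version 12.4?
Yes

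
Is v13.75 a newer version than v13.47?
Yes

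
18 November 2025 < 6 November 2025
False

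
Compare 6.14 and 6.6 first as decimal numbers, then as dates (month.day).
As decimals: 6.14 < 6.6. As dates: 6/14 is later than 6/6 (day 14 > day 6).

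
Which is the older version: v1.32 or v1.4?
v1.4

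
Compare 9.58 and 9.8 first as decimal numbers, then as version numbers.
As decimals: 9.58 < 9.8. As versions: v9.58 > v9.8 (minor version 58 > 8).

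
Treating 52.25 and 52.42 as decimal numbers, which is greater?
52.42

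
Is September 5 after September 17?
No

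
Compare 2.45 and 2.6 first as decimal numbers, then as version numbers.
As decimals: 2.45 < 2.6. As versions: v2.45 > v2.6 (minor version 45 > 6).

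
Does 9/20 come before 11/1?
Yes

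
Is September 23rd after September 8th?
Yes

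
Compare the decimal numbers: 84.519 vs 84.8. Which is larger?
84.8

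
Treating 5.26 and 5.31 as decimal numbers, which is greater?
5.31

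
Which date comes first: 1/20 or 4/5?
1/20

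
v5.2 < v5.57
True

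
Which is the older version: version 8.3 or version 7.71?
version 7.71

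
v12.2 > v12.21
False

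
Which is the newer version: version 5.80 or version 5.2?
version 5.80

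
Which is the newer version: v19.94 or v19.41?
v19.94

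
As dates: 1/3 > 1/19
False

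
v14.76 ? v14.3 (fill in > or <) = >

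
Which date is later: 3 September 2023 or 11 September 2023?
11 September 2023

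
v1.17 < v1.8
False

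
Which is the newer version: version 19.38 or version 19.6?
version 19.38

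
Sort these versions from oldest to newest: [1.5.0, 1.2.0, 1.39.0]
[1.2.0, 1.5.0, 1.39.0]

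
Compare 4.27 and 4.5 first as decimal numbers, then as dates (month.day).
As decimals: 4.27 < 4.5. As dates: 4/27 is later than 4/5 (day 27 > day 5).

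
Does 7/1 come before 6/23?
No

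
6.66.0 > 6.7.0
True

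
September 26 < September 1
False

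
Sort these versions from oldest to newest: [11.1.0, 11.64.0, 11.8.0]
[11.1.0, 11.8.0, 11.64.0]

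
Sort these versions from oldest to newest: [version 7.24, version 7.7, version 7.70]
[version 7.7, version 7.24, version 7.70]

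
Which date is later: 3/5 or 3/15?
3/15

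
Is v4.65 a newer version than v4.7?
Yes. Version numbers are compared segment by segment as integers, not as decimals: minor version 65 > 7, so v4.65 > v4.7 (even though the decimal 4.65 < 4.7).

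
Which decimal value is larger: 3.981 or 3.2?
3.981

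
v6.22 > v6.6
True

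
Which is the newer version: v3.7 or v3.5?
v3.7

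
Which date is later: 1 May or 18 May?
18 May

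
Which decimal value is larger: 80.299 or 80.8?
80.8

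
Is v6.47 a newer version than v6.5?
Yes. Version numbers are compared segment by segment as integers, not as decimals: minor version 47 > 5, so v6.47 > v6.5 (even though the decimal 6.47 < 6.5).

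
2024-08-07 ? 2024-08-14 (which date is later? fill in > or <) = <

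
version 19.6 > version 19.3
True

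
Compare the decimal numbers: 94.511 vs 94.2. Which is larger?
94.511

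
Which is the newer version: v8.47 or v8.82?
v8.82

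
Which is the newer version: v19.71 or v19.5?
v19.71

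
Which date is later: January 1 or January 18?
January 18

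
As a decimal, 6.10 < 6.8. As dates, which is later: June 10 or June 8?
June 10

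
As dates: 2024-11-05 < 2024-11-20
True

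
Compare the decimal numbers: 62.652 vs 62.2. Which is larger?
62.652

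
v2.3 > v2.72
False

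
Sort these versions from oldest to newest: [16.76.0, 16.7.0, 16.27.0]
[16.7.0, 16.27.0, 16.76.0]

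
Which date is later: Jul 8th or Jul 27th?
Jul 27th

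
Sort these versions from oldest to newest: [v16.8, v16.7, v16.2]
[v16.2, v16.7, v16.8]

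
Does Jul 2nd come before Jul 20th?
Yes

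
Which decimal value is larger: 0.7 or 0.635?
0.7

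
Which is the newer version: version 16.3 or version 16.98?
version 16.98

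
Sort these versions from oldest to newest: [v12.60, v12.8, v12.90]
[v12.8, v12.60, v12.90]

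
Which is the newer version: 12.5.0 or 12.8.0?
12.8.0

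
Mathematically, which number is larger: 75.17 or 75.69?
75.69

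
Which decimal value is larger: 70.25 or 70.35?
70.35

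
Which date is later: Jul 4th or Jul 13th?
Jul 13th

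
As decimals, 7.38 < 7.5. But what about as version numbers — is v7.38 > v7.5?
True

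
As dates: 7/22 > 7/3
True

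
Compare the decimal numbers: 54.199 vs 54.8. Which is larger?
54.8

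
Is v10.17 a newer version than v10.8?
Yes. Version numbers are compared segment by segment as integers, not as decimals: minor version 17 > 8, so v10.17 > v10.8 (even though the decimal 10.17 < 10.8).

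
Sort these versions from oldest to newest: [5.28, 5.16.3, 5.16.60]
[5.16.3, 5.16.60, 5.28]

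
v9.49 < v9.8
False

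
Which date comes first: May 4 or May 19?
May 4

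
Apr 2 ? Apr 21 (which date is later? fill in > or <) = <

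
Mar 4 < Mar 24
True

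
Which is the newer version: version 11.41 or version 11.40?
version 11.41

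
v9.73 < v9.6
False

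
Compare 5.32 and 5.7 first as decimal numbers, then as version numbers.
As decimals: 5.32 < 5.7. As versions: v5.32 > v5.7 (minor version 32 > 7).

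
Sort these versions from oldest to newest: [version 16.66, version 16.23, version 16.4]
[version 16.4, version 16.23, version 16.66]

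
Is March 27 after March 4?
Yes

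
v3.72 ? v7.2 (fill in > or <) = <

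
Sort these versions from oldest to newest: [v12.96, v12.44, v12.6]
[v12.6, v12.44, v12.96]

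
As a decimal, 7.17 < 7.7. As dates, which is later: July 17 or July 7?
July 17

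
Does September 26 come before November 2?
Yes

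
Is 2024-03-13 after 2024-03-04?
Yes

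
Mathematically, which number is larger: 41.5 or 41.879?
41.879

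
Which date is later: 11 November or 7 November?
11 November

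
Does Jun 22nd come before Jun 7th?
No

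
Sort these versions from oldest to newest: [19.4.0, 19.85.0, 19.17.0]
[19.4.0, 19.17.0, 19.85.0]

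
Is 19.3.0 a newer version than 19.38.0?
No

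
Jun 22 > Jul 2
False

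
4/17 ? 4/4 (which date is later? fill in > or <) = >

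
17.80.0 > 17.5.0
True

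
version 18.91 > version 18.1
True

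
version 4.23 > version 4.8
True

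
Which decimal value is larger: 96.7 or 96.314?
96.7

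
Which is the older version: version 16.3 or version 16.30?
version 16.3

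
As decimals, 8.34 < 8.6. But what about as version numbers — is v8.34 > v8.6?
True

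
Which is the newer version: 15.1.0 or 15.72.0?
15.72.0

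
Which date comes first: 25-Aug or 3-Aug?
3-Aug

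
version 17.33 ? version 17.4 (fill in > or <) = >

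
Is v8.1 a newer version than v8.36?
No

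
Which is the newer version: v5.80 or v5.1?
v5.80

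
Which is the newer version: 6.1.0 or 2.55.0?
6.1.0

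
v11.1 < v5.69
False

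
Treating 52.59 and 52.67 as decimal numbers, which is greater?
52.67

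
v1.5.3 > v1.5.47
False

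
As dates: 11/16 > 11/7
True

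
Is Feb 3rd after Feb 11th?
No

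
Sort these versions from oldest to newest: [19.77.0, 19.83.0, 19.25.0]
[19.25.0, 19.77.0, 19.83.0]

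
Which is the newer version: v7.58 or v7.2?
v7.58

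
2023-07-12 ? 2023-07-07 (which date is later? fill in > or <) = >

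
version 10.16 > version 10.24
False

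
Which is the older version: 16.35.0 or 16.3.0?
16.3.0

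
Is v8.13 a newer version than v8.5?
Yes. Version numbers are compared segment by segment as integers, not as decimals: minor version 13 > 5, so v8.13 > v8.5 (even though the decimal 8.13 < 8.5).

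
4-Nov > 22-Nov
False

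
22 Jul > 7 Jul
True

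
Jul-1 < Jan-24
False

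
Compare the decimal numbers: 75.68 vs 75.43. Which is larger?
75.68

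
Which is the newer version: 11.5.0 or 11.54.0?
11.54.0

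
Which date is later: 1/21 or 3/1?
3/1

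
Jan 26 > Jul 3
False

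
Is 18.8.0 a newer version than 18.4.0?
Yes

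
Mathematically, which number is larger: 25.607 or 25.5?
25.607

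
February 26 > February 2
True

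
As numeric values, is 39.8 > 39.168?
True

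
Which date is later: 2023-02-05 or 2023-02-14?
2023-02-14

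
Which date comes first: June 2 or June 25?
June 2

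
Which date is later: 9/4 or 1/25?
9/4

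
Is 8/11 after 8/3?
Yes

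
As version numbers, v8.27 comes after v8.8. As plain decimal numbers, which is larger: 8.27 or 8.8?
8.8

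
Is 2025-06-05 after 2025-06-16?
No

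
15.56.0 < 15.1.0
False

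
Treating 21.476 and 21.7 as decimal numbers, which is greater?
21.7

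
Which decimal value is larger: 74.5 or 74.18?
74.5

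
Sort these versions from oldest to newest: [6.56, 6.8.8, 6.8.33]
[6.8.8, 6.8.33, 6.56]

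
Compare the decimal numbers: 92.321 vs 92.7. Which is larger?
92.7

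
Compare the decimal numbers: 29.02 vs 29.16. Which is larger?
29.16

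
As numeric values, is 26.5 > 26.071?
True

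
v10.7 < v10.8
True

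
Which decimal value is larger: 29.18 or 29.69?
29.69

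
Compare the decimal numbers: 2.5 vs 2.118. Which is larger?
2.5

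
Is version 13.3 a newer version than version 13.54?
No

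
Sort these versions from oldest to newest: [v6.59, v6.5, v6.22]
[v6.5, v6.22, v6.59]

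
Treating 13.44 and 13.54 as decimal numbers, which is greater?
13.54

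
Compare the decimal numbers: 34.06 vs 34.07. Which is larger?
34.07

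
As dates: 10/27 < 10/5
False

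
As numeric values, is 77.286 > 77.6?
False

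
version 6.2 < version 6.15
True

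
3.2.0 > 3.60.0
False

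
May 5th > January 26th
True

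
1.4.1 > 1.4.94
False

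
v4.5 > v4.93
False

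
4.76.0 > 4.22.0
True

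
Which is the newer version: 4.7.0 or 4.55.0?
4.55.0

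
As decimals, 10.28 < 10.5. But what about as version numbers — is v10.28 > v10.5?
True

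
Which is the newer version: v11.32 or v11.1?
v11.32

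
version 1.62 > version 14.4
False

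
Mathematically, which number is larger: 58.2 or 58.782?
58.782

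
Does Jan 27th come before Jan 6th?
No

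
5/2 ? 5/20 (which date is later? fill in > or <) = <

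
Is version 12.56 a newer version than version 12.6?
Yes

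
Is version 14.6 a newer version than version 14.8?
No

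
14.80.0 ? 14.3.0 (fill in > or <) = >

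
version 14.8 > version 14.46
False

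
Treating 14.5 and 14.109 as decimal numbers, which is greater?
14.5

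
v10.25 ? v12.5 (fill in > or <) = <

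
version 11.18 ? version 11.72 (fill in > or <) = <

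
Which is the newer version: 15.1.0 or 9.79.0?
15.1.0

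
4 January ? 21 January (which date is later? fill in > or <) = <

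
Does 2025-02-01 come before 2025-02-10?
Yes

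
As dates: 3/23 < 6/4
True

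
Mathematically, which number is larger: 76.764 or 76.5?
76.764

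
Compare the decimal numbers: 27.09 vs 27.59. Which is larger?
27.59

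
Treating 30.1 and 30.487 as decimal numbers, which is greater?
30.487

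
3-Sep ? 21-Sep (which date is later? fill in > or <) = <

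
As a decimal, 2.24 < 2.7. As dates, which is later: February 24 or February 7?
February 24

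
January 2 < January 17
True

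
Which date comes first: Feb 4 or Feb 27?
Feb 4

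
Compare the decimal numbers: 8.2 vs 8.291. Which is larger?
8.291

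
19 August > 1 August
True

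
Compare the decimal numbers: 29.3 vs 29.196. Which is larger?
29.3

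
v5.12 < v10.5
True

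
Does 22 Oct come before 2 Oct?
No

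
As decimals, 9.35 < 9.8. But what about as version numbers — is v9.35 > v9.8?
True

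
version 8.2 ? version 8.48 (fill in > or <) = <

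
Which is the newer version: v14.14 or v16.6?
v16.6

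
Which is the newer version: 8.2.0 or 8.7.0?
8.7.0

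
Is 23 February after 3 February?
Yes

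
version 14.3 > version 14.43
False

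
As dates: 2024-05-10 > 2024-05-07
True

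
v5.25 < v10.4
True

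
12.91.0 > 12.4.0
True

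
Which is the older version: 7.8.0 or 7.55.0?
7.8.0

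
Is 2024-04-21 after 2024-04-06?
Yes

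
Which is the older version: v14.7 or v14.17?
v14.7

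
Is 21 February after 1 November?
No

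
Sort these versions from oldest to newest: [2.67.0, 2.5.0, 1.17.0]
[1.17.0, 2.5.0, 2.67.0]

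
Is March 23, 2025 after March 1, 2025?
Yes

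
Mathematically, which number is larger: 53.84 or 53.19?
53.84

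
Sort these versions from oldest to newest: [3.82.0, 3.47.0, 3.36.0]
[3.36.0, 3.47.0, 3.82.0]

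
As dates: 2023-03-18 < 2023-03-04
False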